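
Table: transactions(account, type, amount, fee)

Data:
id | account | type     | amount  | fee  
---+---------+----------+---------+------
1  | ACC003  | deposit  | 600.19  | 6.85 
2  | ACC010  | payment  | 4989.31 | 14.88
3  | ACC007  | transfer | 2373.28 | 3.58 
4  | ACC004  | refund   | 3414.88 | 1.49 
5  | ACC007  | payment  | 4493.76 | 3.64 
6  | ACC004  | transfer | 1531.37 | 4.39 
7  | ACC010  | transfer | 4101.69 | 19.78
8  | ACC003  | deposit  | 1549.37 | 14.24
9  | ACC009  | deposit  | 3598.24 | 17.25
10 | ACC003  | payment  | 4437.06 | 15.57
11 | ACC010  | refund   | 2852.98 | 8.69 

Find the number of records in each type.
SELECT type, COUNT(*) as count
FROM transactions
GROUP BY type

Result:
  deposit: 3
  payment: 3
  refund: 2
  transfer: 3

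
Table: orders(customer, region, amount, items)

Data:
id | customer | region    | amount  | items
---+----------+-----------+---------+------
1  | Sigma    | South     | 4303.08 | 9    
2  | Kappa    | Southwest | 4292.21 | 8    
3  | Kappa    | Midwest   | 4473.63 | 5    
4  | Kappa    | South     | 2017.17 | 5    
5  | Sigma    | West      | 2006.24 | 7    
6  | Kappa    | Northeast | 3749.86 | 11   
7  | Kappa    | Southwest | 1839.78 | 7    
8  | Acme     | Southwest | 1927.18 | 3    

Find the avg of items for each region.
SELECT region, AVG(items) as result
FROM orders
GROUP BY region

Result:
  Midwest: 5.00
  Northeast: 11.00
  South: 7.00
  Southwest: 6.00
  West: 7.00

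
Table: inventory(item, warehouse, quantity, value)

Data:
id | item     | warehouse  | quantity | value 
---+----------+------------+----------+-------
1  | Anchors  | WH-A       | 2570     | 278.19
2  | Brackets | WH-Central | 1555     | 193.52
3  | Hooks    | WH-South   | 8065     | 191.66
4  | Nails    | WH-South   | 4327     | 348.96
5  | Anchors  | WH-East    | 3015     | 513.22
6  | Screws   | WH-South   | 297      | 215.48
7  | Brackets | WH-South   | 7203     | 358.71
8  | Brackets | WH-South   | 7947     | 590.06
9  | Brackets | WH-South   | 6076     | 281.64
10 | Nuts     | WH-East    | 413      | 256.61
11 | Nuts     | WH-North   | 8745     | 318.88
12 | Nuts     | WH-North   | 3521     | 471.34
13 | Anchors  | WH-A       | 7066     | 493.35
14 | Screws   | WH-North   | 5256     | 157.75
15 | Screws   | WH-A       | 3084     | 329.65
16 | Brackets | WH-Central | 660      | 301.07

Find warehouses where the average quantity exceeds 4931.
SELECT warehouse, AVG(quantity)
FROM inventory
GROUP BY warehouse
HAVING AVG(quantity) > 4931

Result:
  WH-North: avg=5840.67
  WH-South: avg=5652.50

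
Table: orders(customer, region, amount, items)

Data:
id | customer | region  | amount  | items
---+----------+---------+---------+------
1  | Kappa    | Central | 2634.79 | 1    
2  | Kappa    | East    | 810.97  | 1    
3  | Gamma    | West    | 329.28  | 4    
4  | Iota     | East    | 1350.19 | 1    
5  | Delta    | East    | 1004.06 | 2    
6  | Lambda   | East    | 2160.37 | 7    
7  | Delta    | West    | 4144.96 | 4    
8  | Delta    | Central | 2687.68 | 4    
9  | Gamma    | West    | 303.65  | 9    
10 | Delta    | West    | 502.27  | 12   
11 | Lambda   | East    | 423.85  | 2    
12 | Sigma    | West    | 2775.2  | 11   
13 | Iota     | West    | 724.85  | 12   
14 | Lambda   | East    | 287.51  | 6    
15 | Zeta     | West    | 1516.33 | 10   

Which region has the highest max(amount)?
SELECT region, MAX(amount) as val
FROM orders
GROUP BY region
ORDER BY val DESC
LIMIT 1

Result: West with max(amount) = 4144.96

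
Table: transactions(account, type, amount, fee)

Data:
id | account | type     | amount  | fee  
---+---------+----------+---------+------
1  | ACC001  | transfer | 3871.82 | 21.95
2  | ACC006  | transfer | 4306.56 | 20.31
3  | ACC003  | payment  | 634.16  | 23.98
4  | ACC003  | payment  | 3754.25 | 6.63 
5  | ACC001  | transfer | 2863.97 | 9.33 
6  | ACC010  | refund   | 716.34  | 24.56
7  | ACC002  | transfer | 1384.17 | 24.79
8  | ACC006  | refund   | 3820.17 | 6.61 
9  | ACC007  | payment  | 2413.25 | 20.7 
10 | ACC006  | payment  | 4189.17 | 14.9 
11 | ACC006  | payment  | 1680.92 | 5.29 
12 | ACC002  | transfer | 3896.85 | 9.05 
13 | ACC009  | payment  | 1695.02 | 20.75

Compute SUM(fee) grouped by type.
SELECT type, SUM(fee) as result
FROM transactions
GROUP BY type

Result:
  payment: 92.25
  refund: 31.17
  transfer: 85.43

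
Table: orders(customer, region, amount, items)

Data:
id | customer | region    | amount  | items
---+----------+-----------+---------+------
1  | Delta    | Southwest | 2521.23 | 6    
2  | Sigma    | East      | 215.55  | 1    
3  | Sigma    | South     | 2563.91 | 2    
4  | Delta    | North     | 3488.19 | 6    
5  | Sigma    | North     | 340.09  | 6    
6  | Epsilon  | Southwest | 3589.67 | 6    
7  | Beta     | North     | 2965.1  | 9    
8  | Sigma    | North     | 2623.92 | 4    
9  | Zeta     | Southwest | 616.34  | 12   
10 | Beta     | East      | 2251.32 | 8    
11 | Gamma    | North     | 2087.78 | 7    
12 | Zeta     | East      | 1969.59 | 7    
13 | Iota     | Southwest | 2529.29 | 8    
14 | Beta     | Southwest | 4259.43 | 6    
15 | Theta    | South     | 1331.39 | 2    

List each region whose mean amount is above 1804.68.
SELECT region, AVG(amount)
FROM orders
GROUP BY region
HAVING AVG(amount) > 1804.68

Result:
  North: avg=2301.02
  South: avg=1947.65
  Southwest: avg=2703.19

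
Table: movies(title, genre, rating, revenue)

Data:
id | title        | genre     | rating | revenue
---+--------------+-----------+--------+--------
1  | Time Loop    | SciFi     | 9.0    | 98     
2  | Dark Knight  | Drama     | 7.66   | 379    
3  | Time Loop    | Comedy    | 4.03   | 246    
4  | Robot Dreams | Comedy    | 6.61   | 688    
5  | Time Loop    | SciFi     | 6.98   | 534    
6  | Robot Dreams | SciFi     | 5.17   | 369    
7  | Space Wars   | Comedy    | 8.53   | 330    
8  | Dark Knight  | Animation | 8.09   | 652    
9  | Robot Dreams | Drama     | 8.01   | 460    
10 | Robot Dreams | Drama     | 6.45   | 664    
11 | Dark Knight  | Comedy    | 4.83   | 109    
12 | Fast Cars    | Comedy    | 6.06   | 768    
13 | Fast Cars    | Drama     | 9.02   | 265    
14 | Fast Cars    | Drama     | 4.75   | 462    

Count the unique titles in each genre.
SELECT genre, COUNT(DISTINCT title)
FROM movies
GROUP BY genre

Result:
  Animation: 1 distinct
  Comedy: 5 distinct
  Drama: 3 distinct
  SciFi: 2 distinct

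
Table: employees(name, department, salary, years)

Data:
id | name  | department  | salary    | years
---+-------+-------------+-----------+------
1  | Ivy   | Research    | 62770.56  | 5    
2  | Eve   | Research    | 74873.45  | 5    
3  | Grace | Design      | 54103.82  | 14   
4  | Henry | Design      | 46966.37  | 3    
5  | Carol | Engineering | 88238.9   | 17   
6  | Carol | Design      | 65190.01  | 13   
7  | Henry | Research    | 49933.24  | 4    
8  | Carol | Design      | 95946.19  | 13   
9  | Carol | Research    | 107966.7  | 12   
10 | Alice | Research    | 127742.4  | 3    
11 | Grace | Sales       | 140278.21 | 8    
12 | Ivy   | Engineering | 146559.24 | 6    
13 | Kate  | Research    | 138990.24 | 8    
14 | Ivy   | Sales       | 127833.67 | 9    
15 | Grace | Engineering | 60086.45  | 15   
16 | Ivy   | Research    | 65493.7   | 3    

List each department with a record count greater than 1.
SELECT department, COUNT(*) as cnt
FROM employees
GROUP BY department
HAVING COUNT(*) > 1

Result:
  Design: 4
  Engineering: 3
  Research: 7
  Sales: 2

Note: HAVING filters groups after aggregation, WHERE filters rows before.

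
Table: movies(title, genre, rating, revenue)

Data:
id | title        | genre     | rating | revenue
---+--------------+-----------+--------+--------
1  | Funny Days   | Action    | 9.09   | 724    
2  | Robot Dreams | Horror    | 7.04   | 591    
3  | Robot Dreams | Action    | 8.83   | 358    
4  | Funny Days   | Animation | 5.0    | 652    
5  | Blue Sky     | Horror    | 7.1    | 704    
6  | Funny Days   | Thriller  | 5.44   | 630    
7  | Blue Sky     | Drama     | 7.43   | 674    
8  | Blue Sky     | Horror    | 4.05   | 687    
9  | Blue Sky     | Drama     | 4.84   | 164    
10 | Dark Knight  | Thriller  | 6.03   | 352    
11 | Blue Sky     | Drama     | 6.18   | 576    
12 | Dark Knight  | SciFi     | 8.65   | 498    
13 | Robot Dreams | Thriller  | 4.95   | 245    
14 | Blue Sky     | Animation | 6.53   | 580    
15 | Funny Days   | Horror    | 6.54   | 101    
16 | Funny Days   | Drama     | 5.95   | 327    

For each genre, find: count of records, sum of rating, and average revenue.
SELECT genre,
       COUNT(*) as cnt,
       SUM(rating) as total_rating,
       AVG(revenue) as avg_revenue
FROM movies
GROUP BY genre

Result:
  Action: 2 records, 17.92 total rating, 541.00 avg revenue
  Animation: 2 records, 11.53 total rating, 616.00 avg revenue
  Drama: 4 records, 24.40 total rating, 435.25 avg revenue
  Horror: 4 records, 24.73 total rating, 520.75 avg revenue
  SciFi: 1 records, 8.65 total rating, 498.00 avg revenue
  Thriller: 3 records, 16.42 total rating, 409.00 avg revenue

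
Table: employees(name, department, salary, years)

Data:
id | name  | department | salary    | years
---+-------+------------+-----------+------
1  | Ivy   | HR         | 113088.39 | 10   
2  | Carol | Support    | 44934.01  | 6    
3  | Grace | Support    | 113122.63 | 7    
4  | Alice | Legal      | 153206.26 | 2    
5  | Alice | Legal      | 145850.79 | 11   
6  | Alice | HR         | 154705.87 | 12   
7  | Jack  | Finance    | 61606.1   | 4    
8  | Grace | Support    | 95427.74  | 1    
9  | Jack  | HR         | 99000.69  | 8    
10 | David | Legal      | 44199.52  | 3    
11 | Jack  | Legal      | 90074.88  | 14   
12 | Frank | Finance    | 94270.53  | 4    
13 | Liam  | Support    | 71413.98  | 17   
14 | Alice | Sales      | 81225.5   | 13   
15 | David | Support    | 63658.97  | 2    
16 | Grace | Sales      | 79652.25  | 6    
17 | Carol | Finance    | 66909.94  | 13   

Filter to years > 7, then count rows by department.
SELECT department, COUNT(*)
FROM employees
WHERE years > 7
GROUP BY department

Note: WHERE filters rows before grouping.

Result:
  Finance: 1
  HR: 3
  Legal: 2
  Sales: 1
  Support: 1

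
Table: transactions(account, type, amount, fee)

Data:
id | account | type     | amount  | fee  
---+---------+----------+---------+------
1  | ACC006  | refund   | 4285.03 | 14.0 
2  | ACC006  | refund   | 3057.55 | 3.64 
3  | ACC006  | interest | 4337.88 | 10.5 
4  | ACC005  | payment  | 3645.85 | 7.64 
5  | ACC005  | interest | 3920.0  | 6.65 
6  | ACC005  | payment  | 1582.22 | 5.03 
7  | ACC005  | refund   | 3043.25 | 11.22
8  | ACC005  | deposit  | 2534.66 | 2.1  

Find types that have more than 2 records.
SELECT type, COUNT(*) as cnt
FROM transactions
GROUP BY type
HAVING COUNT(*) > 2

Result:
  refund: 3

Note: HAVING filters groups after aggregation, WHERE filters rows before.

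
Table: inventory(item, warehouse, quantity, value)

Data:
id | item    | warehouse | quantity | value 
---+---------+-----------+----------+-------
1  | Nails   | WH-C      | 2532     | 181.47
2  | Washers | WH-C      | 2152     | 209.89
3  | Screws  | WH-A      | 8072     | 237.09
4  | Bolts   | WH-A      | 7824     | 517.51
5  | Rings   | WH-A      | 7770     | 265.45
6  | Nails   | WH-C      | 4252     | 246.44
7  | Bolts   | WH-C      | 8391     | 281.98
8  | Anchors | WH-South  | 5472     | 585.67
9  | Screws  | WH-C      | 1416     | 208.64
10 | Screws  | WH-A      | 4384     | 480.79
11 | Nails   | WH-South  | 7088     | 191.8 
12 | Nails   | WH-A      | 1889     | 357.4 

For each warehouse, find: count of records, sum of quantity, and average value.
SELECT warehouse,
       COUNT(*) as cnt,
       SUM(quantity) as total_quantity,
       AVG(value) as avg_value
FROM inventory
GROUP BY warehouse

Result:
  WH-A: 5 records, 29939 total quantity, 371.65 avg value
  WH-C: 5 records, 18743 total quantity, 225.68 avg value
  WH-South: 2 records, 12560 total quantity, 388.74 avg value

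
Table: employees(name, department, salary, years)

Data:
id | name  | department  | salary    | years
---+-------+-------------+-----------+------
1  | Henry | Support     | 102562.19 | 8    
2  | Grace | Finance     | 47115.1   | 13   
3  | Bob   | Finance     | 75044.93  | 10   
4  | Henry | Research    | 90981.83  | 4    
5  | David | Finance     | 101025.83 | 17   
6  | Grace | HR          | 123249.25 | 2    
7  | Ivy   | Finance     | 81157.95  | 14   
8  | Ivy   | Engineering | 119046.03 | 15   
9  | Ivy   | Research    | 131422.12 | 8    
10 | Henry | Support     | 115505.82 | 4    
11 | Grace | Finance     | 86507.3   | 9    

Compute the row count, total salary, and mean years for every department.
SELECT department,
       COUNT(*) as cnt,
       SUM(salary) as total_salary,
       AVG(years) as avg_years
FROM employees
GROUP BY department

Result:
  Engineering: 1 records, 119046.03 total salary, 15.00 avg years
  Finance: 5 records, 390851.11 total salary, 12.60 avg years
  HR: 1 records, 123249.25 total salary, 2.00 avg years
  Research: 2 records, 222403.95 total salary, 6.00 avg years
  Support: 2 records, 218068.01 total salary, 6.00 avg years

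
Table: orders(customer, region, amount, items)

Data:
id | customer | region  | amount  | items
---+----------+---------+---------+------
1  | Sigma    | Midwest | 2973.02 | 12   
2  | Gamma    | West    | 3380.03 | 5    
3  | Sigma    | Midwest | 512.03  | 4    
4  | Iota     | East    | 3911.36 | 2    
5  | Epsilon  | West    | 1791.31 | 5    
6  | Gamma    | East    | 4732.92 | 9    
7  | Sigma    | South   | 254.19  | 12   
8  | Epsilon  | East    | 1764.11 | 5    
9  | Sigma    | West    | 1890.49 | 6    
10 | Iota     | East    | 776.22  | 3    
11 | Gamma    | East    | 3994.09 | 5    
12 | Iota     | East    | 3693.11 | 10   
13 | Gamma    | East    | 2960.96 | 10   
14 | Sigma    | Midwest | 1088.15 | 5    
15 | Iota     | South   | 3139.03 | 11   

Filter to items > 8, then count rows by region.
SELECT region, COUNT(*)
FROM orders
WHERE items > 8
GROUP BY region

Note: WHERE filters rows before grouping.

Result:
  East: 3
  Midwest: 1
  South: 2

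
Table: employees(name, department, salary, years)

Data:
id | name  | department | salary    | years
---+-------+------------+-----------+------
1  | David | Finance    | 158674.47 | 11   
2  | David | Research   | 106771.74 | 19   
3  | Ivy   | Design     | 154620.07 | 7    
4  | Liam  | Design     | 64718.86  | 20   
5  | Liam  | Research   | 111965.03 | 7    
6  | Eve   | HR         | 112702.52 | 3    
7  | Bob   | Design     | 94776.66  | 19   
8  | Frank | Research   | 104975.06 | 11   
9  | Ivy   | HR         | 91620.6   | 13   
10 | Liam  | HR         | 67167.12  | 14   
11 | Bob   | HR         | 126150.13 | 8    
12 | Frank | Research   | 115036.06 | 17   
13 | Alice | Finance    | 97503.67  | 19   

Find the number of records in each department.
SELECT department, COUNT(*) as count
FROM employees
GROUP BY department

Result:
  Design: 3
  Finance: 2
  HR: 4
  Research: 4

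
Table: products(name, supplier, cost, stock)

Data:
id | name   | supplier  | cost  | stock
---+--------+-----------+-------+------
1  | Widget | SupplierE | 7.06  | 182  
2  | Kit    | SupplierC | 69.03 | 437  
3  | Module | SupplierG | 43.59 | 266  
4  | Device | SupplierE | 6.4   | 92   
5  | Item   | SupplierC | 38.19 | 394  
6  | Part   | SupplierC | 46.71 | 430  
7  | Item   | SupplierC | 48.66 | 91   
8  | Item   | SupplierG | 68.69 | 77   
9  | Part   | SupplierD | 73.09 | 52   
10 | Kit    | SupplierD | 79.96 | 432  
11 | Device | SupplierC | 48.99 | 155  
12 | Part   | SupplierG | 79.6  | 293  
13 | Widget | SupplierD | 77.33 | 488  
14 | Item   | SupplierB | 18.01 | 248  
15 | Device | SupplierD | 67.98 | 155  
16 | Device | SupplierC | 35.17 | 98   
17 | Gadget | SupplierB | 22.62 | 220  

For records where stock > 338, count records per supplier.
SELECT supplier, COUNT(*)
FROM products
WHERE stock > 338
GROUP BY supplier

Note: WHERE filters rows before grouping.

Result:
  SupplierC: 3
  SupplierD: 2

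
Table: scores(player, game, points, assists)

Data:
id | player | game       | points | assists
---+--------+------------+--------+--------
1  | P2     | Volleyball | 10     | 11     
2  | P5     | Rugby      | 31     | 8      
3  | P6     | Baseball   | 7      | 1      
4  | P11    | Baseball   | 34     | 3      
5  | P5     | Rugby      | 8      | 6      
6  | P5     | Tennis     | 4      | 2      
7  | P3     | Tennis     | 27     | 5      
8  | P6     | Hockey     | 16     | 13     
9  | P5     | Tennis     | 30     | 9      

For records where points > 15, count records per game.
SELECT game, COUNT(*)
FROM scores
WHERE points > 15
GROUP BY game

Note: WHERE filters rows before grouping.

Result:
  Baseball: 1
  Hockey: 1
  Rugby: 1
  Tennis: 2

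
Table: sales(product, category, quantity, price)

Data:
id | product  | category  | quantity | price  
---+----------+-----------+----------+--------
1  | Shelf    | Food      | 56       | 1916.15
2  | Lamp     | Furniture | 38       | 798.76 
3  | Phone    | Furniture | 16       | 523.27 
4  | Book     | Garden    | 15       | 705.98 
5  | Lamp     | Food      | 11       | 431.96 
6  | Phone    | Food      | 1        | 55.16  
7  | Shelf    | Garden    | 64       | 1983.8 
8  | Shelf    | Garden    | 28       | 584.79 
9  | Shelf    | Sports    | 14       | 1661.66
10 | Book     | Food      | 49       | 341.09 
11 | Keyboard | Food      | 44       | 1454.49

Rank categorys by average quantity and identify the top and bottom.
SELECT category, AVG(quantity)
FROM sales
GROUP BY category
ORDER BY AVG(quantity)

All groups:
  Sports: 14.00
  Furniture: 27.00
  Food: 32.20
  Garden: 35.67

Highest: Garden (35.67)
Lowest: Sports (14.00)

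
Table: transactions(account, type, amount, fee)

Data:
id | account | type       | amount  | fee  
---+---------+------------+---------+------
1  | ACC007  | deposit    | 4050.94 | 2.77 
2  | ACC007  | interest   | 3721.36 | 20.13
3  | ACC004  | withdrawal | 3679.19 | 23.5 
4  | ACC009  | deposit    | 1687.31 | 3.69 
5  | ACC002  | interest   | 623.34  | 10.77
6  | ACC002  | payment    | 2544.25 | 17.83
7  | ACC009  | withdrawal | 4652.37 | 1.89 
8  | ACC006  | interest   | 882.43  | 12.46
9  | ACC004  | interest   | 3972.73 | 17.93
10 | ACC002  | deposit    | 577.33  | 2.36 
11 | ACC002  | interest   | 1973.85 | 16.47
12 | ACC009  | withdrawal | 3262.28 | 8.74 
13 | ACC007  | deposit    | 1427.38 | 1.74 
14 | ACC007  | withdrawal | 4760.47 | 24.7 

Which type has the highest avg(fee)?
SELECT type, AVG(fee) as val
FROM transactions
GROUP BY type
ORDER BY val DESC
LIMIT 1

Result: payment with avg(fee) = 17.83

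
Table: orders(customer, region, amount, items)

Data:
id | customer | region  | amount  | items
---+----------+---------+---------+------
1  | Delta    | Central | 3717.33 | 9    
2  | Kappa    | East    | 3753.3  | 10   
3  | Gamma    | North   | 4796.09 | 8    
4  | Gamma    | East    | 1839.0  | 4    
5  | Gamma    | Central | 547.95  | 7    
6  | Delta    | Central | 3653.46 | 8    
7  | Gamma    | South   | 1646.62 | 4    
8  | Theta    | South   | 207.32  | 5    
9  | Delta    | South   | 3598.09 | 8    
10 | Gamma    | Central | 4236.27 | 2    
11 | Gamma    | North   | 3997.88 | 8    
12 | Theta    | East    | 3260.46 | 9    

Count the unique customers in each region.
SELECT region, COUNT(DISTINCT customer)
FROM orders
GROUP BY region

Result:
  Central: 2 distinct
  East: 3 distinct
  North: 1 distinct
  South: 3 distinct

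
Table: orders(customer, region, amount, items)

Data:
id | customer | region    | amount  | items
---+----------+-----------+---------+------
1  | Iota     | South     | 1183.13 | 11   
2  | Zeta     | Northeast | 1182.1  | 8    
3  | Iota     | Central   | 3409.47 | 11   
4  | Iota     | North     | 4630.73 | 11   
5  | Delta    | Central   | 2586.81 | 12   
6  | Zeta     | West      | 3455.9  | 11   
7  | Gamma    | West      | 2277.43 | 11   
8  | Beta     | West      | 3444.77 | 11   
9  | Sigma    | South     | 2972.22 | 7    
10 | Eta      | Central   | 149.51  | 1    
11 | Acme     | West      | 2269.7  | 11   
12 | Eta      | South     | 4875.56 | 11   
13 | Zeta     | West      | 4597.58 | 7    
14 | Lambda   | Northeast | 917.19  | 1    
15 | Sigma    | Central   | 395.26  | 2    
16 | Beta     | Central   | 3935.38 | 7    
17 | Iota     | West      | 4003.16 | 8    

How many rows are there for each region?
SELECT region, COUNT(*) as count
FROM orders
GROUP BY region

Result:
  Central: 5
  North: 1
  Northeast: 2
  South: 3
  West: 6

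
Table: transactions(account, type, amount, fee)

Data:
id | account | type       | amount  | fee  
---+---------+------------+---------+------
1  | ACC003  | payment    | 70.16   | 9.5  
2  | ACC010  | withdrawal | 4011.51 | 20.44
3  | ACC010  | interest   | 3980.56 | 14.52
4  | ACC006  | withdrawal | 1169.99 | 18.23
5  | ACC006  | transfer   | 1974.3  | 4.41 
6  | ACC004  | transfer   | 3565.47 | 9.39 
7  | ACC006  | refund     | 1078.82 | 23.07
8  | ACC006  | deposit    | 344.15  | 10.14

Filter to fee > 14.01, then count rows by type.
SELECT type, COUNT(*)
FROM transactions
WHERE fee > 14.01
GROUP BY type

Note: WHERE filters rows before grouping.

Result:
  interest: 1
  refund: 1
  withdrawal: 2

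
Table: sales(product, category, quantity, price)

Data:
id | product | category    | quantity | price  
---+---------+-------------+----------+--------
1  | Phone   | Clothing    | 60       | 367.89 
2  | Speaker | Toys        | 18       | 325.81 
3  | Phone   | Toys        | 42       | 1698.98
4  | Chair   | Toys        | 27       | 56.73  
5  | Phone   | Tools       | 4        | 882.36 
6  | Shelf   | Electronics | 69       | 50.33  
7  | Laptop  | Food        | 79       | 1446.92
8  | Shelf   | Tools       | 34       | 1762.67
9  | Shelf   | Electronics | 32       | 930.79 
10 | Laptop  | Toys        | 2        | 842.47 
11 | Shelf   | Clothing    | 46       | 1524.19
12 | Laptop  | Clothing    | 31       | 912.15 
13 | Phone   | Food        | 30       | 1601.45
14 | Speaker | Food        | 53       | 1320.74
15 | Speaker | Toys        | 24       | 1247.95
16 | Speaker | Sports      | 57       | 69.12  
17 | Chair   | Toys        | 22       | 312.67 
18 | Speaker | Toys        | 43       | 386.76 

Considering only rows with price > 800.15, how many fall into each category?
SELECT category, COUNT(*)
FROM sales
WHERE price > 800.15
GROUP BY category

Note: WHERE filters rows before grouping.

Result:
  Clothing: 2
  Electronics: 1
  Food: 3
  Tools: 2
  Toys: 3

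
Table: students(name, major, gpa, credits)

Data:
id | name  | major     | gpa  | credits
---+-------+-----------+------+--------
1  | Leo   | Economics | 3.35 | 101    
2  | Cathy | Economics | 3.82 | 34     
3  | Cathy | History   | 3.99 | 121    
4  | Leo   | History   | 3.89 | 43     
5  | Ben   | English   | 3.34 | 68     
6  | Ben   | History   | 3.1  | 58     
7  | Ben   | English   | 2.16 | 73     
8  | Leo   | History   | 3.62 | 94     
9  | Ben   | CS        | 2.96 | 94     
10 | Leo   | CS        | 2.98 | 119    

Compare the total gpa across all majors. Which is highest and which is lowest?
SELECT major, SUM(gpa)
FROM students
GROUP BY major
ORDER BY SUM(gpa)

All groups:
  English: 5.50
  CS: 5.94
  Economics: 7.17
  History: 14.60

Highest: History (14.60)
Lowest: English (5.50)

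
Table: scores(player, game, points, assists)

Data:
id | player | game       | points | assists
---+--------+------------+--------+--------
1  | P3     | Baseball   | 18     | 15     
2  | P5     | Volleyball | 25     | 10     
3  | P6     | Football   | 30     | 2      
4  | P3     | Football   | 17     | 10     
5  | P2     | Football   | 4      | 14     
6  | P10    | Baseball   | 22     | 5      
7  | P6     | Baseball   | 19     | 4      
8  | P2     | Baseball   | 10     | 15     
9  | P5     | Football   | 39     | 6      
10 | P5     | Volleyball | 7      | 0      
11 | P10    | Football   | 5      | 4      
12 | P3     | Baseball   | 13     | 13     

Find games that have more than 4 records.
SELECT game, COUNT(*) as cnt
FROM scores
GROUP BY game
HAVING COUNT(*) > 4

Result:
  Baseball: 5
  Football: 5

Note: HAVING filters groups after aggregation, WHERE filters rows before.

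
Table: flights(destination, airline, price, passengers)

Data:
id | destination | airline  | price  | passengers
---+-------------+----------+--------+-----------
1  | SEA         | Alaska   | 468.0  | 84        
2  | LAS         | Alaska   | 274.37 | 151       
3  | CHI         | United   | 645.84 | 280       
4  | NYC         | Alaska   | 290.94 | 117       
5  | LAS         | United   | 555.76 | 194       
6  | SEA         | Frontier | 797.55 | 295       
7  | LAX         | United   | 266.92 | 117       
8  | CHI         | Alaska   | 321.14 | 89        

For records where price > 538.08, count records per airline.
SELECT airline, COUNT(*)
FROM flights
WHERE price > 538.08
GROUP BY airline

Note: WHERE filters rows before grouping.

Result:
  Frontier: 1
  United: 2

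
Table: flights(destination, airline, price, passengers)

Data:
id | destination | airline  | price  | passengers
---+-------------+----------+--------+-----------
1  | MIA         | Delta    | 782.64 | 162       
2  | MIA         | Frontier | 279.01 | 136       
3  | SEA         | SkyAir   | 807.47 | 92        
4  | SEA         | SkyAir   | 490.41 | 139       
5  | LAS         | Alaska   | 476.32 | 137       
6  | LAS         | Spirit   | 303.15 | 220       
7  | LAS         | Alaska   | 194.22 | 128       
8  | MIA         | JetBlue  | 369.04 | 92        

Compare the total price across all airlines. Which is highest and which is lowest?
SELECT airline, SUM(price)
FROM flights
GROUP BY airline
ORDER BY SUM(price)

All groups:
  Frontier: 279.01
  Spirit: 303.15
  JetBlue: 369.04
  Alaska: 670.54
  Delta: 782.64
  SkyAir: 1297.88

Highest: SkyAir (1297.88)
Lowest: Frontier (279.01)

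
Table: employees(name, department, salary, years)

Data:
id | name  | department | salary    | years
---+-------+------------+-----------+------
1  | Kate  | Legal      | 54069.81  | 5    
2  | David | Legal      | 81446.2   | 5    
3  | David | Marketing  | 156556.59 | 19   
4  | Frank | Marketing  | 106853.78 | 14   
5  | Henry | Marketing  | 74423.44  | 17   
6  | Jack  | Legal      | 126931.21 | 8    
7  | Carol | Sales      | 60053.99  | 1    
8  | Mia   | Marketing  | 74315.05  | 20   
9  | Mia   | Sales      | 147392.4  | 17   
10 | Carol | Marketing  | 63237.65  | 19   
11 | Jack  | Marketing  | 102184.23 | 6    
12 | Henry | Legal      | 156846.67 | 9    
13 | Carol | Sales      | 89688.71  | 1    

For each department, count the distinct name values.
SELECT department, COUNT(DISTINCT name)
FROM employees
GROUP BY department

Result:
  Legal: 4 distinct
  Marketing: 6 distinct
  Sales: 2 distinct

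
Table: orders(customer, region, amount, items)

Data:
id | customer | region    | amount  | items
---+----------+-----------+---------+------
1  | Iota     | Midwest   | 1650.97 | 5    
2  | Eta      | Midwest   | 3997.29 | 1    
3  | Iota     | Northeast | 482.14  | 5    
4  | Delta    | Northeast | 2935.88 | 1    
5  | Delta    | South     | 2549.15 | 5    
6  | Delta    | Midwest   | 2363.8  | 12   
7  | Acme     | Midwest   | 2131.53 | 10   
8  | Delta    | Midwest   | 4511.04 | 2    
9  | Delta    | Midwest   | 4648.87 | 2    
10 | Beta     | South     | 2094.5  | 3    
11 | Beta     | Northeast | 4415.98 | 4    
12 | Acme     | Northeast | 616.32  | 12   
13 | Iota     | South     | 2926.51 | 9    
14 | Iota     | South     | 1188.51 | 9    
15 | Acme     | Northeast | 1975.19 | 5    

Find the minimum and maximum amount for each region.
SELECT region, MIN(amount), MAX(amount)
FROM orders
GROUP BY region

Result:
  Midwest: min=1650.97, max=4648.87
  Northeast: min=482.14, max=4415.98
  South: min=1188.51, max=2926.51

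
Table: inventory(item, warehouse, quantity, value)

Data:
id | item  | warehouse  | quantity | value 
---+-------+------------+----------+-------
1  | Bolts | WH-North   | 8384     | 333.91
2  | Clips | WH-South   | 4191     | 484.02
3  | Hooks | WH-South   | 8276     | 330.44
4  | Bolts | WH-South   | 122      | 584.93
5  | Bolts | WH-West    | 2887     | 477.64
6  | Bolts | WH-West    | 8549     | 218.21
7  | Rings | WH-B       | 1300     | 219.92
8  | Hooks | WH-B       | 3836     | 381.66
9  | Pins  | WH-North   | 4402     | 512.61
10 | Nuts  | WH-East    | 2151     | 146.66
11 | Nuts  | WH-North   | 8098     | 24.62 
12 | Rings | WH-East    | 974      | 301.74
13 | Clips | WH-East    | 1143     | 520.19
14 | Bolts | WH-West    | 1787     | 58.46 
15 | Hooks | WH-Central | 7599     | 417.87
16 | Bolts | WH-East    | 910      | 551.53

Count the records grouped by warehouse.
SELECT warehouse, COUNT(*) as count
FROM inventory
GROUP BY warehouse

Result:
  WH-B: 2
  WH-Central: 1
  WH-East: 4
  WH-North: 3
  WH-South: 3
  WH-West: 3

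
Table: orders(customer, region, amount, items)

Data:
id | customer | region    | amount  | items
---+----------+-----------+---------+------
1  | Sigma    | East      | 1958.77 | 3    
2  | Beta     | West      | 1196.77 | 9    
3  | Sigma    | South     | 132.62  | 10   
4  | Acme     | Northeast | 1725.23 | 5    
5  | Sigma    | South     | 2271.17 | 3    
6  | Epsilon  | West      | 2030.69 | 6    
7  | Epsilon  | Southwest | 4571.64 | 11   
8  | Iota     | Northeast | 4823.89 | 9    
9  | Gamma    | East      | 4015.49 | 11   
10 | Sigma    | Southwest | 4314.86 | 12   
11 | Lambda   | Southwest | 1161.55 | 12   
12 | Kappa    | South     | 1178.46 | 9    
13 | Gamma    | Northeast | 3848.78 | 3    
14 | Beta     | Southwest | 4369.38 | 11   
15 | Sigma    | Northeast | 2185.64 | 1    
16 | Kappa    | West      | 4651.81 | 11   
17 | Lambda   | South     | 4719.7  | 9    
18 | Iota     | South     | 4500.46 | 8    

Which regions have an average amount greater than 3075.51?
SELECT region, AVG(amount)
FROM orders
GROUP BY region
HAVING AVG(amount) > 3075.51

Result:
  Northeast: avg=3145.89
  Southwest: avg=3604.36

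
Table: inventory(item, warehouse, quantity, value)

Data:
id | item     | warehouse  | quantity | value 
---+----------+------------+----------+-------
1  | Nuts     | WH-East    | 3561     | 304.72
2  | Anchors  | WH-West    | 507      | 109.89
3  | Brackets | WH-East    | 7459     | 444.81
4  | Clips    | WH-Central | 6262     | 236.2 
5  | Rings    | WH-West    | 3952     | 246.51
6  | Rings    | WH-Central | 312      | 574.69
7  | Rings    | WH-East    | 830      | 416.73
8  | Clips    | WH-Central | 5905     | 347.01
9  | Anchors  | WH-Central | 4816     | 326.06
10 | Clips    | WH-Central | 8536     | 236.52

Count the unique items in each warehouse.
SELECT warehouse, COUNT(DISTINCT item)
FROM inventory
GROUP BY warehouse

Result:
  WH-Central: 3 distinct
  WH-East: 3 distinct
  WH-West: 2 distinct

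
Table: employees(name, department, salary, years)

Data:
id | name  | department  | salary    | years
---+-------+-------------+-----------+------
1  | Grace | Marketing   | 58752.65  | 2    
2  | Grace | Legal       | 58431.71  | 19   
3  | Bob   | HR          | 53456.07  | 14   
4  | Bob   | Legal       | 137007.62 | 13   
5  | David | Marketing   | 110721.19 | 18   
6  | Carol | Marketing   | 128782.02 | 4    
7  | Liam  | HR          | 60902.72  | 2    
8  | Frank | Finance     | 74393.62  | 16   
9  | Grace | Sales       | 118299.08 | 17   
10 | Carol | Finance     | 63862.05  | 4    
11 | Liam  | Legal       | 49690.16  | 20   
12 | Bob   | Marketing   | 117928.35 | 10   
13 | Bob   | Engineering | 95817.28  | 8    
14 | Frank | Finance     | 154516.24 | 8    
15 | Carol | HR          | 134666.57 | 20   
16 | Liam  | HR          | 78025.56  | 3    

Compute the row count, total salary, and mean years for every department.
SELECT department,
       COUNT(*) as cnt,
       SUM(salary) as total_salary,
       AVG(years) as avg_years
FROM employees
GROUP BY department

Result:
  Engineering: 1 records, 95817.28 total salary, 8.00 avg years
  Finance: 3 records, 292771.91 total salary, 9.33 avg years
  HR: 4 records, 327050.92 total salary, 9.75 avg years
  Legal: 3 records, 245129.49 total salary, 17.33 avg years
  Marketing: 4 records, 416184.21 total salary, 8.50 avg years
  Sales: 1 records, 118299.08 total salary, 17.00 avg years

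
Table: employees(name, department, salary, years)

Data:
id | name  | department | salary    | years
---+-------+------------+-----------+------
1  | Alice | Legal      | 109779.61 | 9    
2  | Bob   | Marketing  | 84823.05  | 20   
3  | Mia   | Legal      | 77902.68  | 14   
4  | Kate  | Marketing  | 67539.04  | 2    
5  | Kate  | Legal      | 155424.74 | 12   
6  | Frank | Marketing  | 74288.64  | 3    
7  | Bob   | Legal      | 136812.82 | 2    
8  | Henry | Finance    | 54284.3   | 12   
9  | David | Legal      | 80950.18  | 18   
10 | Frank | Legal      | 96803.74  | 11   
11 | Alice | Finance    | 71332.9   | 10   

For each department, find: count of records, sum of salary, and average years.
SELECT department,
       COUNT(*) as cnt,
       SUM(salary) as total_salary,
       AVG(years) as avg_years
FROM employees
GROUP BY department

Result:
  Finance: 2 records, 125617.20 total salary, 11.00 avg years
  Legal: 6 records, 657673.77 total salary, 11.00 avg years
  Marketing: 3 records, 226650.73 total salary, 8.33 avg years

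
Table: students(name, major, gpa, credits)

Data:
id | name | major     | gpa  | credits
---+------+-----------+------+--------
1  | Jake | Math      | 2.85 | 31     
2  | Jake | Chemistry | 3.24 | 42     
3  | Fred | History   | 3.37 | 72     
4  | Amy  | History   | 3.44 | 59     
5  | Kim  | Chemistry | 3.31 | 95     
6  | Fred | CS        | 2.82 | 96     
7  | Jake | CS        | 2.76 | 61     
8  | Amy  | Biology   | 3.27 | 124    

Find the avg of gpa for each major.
SELECT major, AVG(gpa) as result
FROM students
GROUP BY major

Result:
  Biology: 3.27
  CS: 2.79
  Chemistry: 3.28
  History: 3.41
  Math: 2.85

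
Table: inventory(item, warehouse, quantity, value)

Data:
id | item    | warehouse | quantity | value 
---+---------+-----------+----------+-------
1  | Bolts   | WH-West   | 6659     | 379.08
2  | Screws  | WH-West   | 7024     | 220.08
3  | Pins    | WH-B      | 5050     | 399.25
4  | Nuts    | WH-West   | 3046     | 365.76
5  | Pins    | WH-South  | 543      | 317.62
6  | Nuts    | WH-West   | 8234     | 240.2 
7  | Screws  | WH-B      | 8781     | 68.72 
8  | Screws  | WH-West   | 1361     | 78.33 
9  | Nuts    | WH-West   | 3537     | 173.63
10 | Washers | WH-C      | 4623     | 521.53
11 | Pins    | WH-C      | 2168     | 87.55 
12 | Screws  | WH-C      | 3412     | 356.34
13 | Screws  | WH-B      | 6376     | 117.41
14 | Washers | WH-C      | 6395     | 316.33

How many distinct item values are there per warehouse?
SELECT warehouse, COUNT(DISTINCT item)
FROM inventory
GROUP BY warehouse

Result:
  WH-B: 2 distinct
  WH-C: 3 distinct
  WH-South: 1 distinct
  WH-West: 3 distinct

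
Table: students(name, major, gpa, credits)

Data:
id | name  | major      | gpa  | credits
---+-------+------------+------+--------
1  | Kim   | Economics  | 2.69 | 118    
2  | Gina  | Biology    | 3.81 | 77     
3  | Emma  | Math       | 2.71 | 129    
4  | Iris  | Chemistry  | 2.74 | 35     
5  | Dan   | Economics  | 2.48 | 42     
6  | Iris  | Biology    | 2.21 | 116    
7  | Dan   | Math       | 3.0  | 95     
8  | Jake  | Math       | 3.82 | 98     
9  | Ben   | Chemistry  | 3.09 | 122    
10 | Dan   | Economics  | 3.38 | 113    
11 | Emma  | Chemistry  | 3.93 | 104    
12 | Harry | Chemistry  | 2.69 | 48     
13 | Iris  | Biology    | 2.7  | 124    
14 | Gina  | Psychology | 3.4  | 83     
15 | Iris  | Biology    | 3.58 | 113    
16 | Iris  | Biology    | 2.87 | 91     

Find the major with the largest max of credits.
SELECT major, MAX(credits) as val
FROM students
GROUP BY major
ORDER BY val DESC
LIMIT 1

Result: Math with max(credits) = 129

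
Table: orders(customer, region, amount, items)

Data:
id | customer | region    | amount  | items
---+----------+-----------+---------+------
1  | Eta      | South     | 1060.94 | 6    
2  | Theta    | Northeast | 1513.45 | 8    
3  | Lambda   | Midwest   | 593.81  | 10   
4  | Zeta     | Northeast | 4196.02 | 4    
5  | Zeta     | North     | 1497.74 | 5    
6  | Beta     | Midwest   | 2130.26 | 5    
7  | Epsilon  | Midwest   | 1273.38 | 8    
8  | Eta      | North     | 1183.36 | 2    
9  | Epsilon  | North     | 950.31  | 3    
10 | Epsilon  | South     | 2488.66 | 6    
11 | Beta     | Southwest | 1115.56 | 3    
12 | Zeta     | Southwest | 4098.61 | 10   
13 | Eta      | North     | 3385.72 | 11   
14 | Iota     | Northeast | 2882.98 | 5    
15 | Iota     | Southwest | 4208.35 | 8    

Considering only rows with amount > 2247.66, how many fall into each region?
SELECT region, COUNT(*)
FROM orders
WHERE amount > 2247.66
GROUP BY region

Note: WHERE filters rows before grouping.

Result:
  North: 1
  Northeast: 2
  South: 1
  Southwest: 2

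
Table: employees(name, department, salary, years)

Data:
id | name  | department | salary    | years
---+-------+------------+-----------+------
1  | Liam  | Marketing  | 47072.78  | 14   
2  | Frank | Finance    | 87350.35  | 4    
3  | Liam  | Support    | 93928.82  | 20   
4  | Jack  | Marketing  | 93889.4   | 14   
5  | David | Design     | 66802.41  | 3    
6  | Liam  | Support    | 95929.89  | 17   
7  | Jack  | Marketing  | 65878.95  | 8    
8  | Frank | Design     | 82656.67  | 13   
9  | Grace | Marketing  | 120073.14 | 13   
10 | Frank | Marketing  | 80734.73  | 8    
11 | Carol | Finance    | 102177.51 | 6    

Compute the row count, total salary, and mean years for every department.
SELECT department,
       COUNT(*) as cnt,
       SUM(salary) as total_salary,
       AVG(years) as avg_years
FROM employees
GROUP BY department

Result:
  Design: 2 records, 149459.08 total salary, 8.00 avg years
  Finance: 2 records, 189527.86 total salary, 5.00 avg years
  Marketing: 5 records, 407649.00 total salary, 11.40 avg years
  Support: 2 records, 189858.71 total salary, 18.50 avg years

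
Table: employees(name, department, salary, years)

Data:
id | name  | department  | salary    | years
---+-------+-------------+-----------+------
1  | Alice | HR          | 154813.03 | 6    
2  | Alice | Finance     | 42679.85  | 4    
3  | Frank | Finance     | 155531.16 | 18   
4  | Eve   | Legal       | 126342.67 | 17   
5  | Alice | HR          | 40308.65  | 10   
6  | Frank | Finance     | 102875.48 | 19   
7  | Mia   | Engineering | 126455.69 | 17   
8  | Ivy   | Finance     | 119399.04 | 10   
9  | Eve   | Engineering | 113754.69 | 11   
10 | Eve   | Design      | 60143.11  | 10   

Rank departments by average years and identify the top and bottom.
SELECT department, AVG(years)
FROM employees
GROUP BY department
ORDER BY AVG(years)

All groups:
  HR: 8.00
  Design: 10.00
  Finance: 12.75
  Engineering: 14.00
  Legal: 17.00

Highest: Legal (17.00)
Lowest: HR (8.00)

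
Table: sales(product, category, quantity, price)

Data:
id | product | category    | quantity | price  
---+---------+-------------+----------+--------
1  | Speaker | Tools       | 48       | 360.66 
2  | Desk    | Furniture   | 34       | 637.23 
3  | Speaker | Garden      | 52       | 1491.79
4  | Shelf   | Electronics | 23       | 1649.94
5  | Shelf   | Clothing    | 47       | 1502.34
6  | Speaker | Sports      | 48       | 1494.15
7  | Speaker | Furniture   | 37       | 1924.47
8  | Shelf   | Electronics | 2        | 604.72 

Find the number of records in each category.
SELECT category, COUNT(*) as count
FROM sales
GROUP BY category

Result:
  Clothing: 1
  Electronics: 2
  Furniture: 2
  Garden: 1
  Sports: 1
  Tools: 1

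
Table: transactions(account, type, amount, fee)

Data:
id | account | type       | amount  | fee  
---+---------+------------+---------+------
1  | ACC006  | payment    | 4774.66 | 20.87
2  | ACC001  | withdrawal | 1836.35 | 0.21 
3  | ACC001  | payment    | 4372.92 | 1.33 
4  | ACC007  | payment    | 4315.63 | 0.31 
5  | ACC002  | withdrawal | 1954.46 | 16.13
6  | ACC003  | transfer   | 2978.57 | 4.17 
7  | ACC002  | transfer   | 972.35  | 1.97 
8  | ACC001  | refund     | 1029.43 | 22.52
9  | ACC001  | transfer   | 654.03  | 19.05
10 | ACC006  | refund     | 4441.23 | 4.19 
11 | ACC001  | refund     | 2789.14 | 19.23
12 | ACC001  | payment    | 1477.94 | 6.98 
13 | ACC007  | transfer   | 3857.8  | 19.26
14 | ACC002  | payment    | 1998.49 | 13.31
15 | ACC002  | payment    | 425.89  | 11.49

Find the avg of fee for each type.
SELECT type, AVG(fee) as result
FROM transactions
GROUP BY type

Result:
  payment: 9.05
  refund: 15.31
  transfer: 11.11
  withdrawal: 8.17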